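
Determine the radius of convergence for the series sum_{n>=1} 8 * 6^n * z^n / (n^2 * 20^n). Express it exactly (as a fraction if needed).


Step 1: General term a_n = 8 * 6^n / (n^2 * 20^n)
Step 2: By the root test, |a_n|^(1/n) = 8^(1/n) * 6 / (n^(2/n) * 20) -> 6/20 as n -> infinity (since 8^(1/n) -> 1 and n^(2/n) -> 1)
Step 3: R = 1/lim|a_n|^(1/n) = 20/6 = 10/3

10/3


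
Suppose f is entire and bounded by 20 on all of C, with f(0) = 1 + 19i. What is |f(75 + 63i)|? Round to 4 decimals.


Step 1: By Liouville's theorem, a bounded entire function is constant.
Step 2: f(z) = f(0) = 1 + 19i for all z.
Step 3: |f(w)| = |1 + 19i| = sqrt(1 + 361)
Step 4: = 19.0263

19.0263


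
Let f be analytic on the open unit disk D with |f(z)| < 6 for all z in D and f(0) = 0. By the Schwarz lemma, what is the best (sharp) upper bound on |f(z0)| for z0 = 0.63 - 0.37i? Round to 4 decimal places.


Step 1: g = f/6 maps D -> D with g(0) = 0, so by the Schwarz lemma |g(z)| <= |z|, i.e. |f(z)| <= 6|z|; this is sharp (f(z) = 6z).
Step 2: |z0|^2 = 0.63^2 + (-0.37)^2 = 0.5338
Step 3: |z0| = sqrt(0.5338) = 0.730616
Step 4: Best bound = 6 * |z0| = 6 * 0.730616 = 4.3837

4.3837


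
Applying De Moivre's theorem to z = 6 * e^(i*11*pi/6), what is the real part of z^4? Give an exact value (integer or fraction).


Step 1: By De Moivre's theorem, z^4 = 6^4 * e^(i*4*11*pi/6) = 1296 * (cos(22*pi/3) + i*sin(22*pi/3))
Step 2: |z|^4 = 6^4 = 1296
Step 3: Reduce the angle mod 2*pi: 22*pi/3 - 6*pi = 4*pi/3
Step 4: cos(4*pi/3) = -1/2
Step 5: Re(z^4) = 1296 * (-1/2) = -648

-648


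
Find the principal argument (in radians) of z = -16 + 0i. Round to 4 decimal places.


Step 1: z = -16 + 0i
Step 2: arg(z) = atan2(0, -16)
Step 3: arg(z) = 3.1416

3.1416


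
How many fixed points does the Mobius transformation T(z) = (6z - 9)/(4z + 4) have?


Step 1: Fixed points satisfy T(z) = z
Step 2: 4z^2 - 2z + 9 = 0
Step 3: Discriminant = (-2)^2 - 4*4*9 = -140
Step 4: Number of fixed points = 2

2


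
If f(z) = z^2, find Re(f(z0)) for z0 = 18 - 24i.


Step 1: z0 = 18 - 24i
Step 2: z0^2 = 18^2 - (-24)^2 - 864i
Step 3: real part = 324 - 576 = -252

-252


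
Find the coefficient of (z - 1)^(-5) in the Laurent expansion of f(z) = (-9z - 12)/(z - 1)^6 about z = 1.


Step 1: Write the numerator in powers of (z - 1): -9z - 12 = -9(z - 1) + (-9*1 - 12) = -9(z - 1) - 21
Step 2: Divide by (z - 1)^6: f(z) = -21(z - 1)^(-6) - 9(z - 1)^(-5)
Step 3: This finite sum is the Laurent series of f about z = 1.
Step 4: Coefficient of (z - 1)^(-5) = coefficient of (z - 1) in the re-centred numerator = -9

-9


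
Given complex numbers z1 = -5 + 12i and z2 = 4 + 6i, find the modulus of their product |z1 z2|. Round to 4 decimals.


Step 1: |z1| = sqrt((-5)^2 + 12^2) = sqrt(169)
Step 2: |z2| = sqrt(4^2 + 6^2) = sqrt(52)
Step 3: |z1*z2| = |z1|*|z2| = sqrt(169) * sqrt(52) = sqrt(169 * 52) = sqrt(8788)
Step 4: = 93.7443

93.7443


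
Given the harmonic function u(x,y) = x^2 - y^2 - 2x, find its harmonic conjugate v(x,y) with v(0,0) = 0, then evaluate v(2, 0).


Step 1: v_x = -u_y = 2y + 0
Step 2: v_y = u_x = 2x - 2
Step 3: v = 2xy - 2y + C
Step 4: v(0,0) = 0 => C = 0
Step 5: v(2, 0) = 0

0


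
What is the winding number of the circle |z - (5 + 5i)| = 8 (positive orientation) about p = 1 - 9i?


Step 1: Center c = (5, 5), radius = 8
Step 2: |p - c|^2 = (-4)^2 + (-14)^2 = 212
Step 3: r^2 = 64
Step 4: |p-c| > r so winding number = 0

0


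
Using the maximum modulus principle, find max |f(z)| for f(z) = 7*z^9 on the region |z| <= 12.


Step 1: On |z| = 12, |f(z)| = 7 * |z|^9 = 7 * 12^9
Step 2: By maximum modulus principle, maximum is on boundary.
Step 3: Maximum = 7 * 5159780352 = 36118462464

36118462464


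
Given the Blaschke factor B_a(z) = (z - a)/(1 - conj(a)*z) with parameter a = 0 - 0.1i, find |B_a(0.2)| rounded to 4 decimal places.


Step 1: Numerator z0 - a = 0.2 - (0 - 0.1i) = 0.2 + 0.1i
Step 2: Denominator 1 - conj(a)*z0 = 1 - (0 + 0.1i)*0.2 = 1 - 0.02i
Step 3: |z0 - a|^2 = 0.2^2 + 0.1^2 = 0.05; |1 - conj(a)*z0|^2 = 1^2 + (-0.02)^2 = 1.0004
Step 4: |B_a(0.2)| = sqrt(0.05 / 1.0004) = sqrt(0.04998)
Step 5: = 0.2236

0.2236


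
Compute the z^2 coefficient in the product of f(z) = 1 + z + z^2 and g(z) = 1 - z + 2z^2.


Step 1: z^2 term in f*g comes from: (1)*(2z^2) + (z)*(-z) + (z^2)*(1)
Step 2: = 2 - 1 + 1
Step 3: = 2

2


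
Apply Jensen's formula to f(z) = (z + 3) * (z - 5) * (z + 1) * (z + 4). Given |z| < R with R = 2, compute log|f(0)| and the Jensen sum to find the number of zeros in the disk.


Jensen's formula: (1/2pi)*integral log|f(Re^it)|dt = log|f(0)| + sum_{|a_k|<R} log(R/|a_k|)
Step 1: f(0) = 3 * (-5) * 1 * 4 = -60
Step 2: log|f(0)| = log|-3| + log|5| + log|-1| + log|-4| = 4.0943
Step 3: Zeros inside |z| < 2: -1
Step 4: Jensen sum = log(2/1) = 0.6931
Step 5: n(R) = number of terms in the Jensen sum = count of zeros inside |z| < 2 = 1

1


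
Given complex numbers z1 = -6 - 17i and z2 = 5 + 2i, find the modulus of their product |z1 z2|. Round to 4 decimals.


Step 1: |z1| = sqrt((-6)^2 + (-17)^2) = sqrt(325)
Step 2: |z2| = sqrt(5^2 + 2^2) = sqrt(29)
Step 3: |z1*z2| = |z1|*|z2| = sqrt(325) * sqrt(29) = sqrt(325 * 29) = sqrt(9425)
Step 4: = 97.0824

97.0824


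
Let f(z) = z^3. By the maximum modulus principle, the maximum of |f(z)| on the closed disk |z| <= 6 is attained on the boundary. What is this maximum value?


Step 1: On |z| = 6, |f(z)| = |z|^3 = 6^3
Step 2: By maximum modulus principle, maximum is on boundary.
Step 3: Maximum = 216 = 216

216


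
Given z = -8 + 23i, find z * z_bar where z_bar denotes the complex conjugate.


Step 1: conj(z) = -8 - 23i
Step 2: z * conj(z) = (-8)^2 + 23^2
Step 3: = 64 + 529 = 593

593


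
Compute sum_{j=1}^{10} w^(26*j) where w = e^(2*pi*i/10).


Step 1: The sum sum_{j=1}^{n} w^(k*j) equals n if n | k, else 0.
Step 2: Here n = 10, k = 26
Step 3: Does n divide k? 10 | 26 -> False
Step 4: Sum = 0

0


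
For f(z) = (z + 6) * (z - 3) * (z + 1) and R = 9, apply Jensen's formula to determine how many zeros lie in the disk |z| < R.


Jensen's formula: (1/2pi)*integral log|f(Re^it)|dt = log|f(0)| + sum_{|a_k|<R} log(R/|a_k|)
Step 1: f(0) = 6 * (-3) * 1 = -18
Step 2: log|f(0)| = log|-6| + log|3| + log|-1| = 2.8904
Step 3: Zeros inside |z| < 9: -6, 3, -1
Step 4: Jensen sum = log(9/6) + log(9/3) + log(9/1) = 3.7013
Step 5: n(R) = number of terms in the Jensen sum = count of zeros inside |z| < 9 = 3

3


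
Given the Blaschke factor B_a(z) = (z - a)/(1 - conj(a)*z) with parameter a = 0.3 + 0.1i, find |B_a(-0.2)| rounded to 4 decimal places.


Step 1: Numerator z0 - a = -0.2 - (0.3 + 0.1i) = -0.5 - 0.1i
Step 2: Denominator 1 - conj(a)*z0 = 1 - (0.3 - 0.1i)*(-0.2) = 1.06 - 0.02i
Step 3: |z0 - a|^2 = (-0.5)^2 + (-0.1)^2 = 0.26; |1 - conj(a)*z0|^2 = 1.06^2 + (-0.02)^2 = 1.124
Step 4: |B_a(-0.2)| = sqrt(0.26 / 1.124) = sqrt(0.231317)
Step 5: = 0.481

0.481


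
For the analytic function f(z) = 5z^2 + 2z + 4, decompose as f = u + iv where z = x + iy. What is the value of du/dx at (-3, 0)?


Step 1: f(z) = 5(x+iy)^2 + 2(x+iy) + 4
Step 2: u = 5(x^2 - y^2) + 2x + 4
Step 3: u_x = 10x + 2
Step 4: At (-3, 0): u_x = -30 + 2 = -28

-28


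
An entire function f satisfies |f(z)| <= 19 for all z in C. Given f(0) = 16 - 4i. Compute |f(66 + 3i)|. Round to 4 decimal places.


Step 1: By Liouville's theorem, a bounded entire function is constant.
Step 2: f(z) = f(0) = 16 - 4i for all z.
Step 3: |f(w)| = |16 - 4i| = sqrt(256 + 16)
Step 4: = 16.4924

16.4924


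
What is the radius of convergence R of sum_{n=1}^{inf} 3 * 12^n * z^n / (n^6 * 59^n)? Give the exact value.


Step 1: General term a_n = 3 * 12^n / (n^6 * 59^n)
Step 2: By the root test, |a_n|^(1/n) = 3^(1/n) * 12 / (n^(6/n) * 59) -> 12/59 as n -> infinity (since 3^(1/n) -> 1 and n^(6/n) -> 1)
Step 3: R = 1/lim|a_n|^(1/n) = 59/12

59/12


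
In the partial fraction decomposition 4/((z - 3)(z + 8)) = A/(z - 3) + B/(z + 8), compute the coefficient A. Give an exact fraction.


Step 1: Multiply both sides by (z - 3) and set z = 3
Step 2: A = 4 / (3 + 8)
Step 3: A = 4 / 11
Step 4: A = 4/11

4/11


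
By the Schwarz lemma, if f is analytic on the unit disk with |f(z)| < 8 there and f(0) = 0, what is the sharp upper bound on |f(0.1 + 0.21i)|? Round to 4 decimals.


Step 1: g = f/8 maps D -> D with g(0) = 0, so by the Schwarz lemma |g(z)| <= |z|, i.e. |f(z)| <= 8|z|; this is sharp (f(z) = 8z).
Step 2: |z0|^2 = 0.1^2 + 0.21^2 = 0.0541
Step 3: |z0| = sqrt(0.0541) = 0.232594
Step 4: Best bound = 8 * |z0| = 8 * 0.232594 = 1.8608

1.8608


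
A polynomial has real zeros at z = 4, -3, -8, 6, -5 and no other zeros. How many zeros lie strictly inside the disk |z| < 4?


Step 1: Check each root:
  z = 4: |4| = 4 >= 4
  z = -3: |-3| = 3 < 4
  z = -8: |-8| = 8 >= 4
  z = 6: |6| = 6 >= 4
  z = -5: |-5| = 5 >= 4
Step 2: Count = 1

1


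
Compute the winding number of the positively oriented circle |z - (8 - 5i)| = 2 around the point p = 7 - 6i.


Step 1: Center c = (8, -5), radius = 2
Step 2: |p - c|^2 = (-1)^2 + (-1)^2 = 2
Step 3: r^2 = 4
Step 4: |p-c| < r so winding number = 1

1


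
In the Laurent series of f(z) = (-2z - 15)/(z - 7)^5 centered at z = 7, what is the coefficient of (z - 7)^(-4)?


Step 1: Write the numerator in powers of (z - 7): -2z - 15 = -2(z - 7) + (-2*7 - 15) = -2(z - 7) - 29
Step 2: Divide by (z - 7)^5: f(z) = -29(z - 7)^(-5) - 2(z - 7)^(-4)
Step 3: This finite sum is the Laurent series of f about z = 7.
Step 4: Coefficient of (z - 7)^(-4) = coefficient of (z - 7) in the re-centred numerator = -2

-2


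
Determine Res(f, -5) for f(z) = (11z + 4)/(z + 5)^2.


Step 1: Pole of order 2 at z = -5
Step 2: Res = lim d/dz [(z + 5)^2 * f(z)] as z -> -5
Step 3: (z + 5)^2 * f(z) = 11z + 4
Step 4: d/dz[11z + 4] = 11

11


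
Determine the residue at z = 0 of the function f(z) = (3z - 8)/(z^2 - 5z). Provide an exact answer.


Step 1: Q(z) = z^2 - 5z = (z)(z - 5)
Step 2: Q'(z) = 2z - 5
Step 3: Q'(0) = -5, P(0) = -8
Step 4: Res = P(0)/Q'(0) = -8/(-5) = 8/5

8/5


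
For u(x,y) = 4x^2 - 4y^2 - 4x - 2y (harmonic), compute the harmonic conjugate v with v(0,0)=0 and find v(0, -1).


Step 1: v_x = -u_y = 8y + 2
Step 2: v_y = u_x = 8x - 4
Step 3: v = 8xy + 2x - 4y + C
Step 4: v(0,0) = 0 => C = 0
Step 5: v(0, -1) = 4

4


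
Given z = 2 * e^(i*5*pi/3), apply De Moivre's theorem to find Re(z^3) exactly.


Step 1: By De Moivre's theorem, z^3 = 2^3 * e^(i*3*5*pi/3) = 8 * (cos(5*pi) + i*sin(5*pi))
Step 2: |z|^3 = 2^3 = 8
Step 3: Reduce the angle mod 2*pi: 5*pi - 4*pi = pi
Step 4: cos(pi) = -1
Step 5: Re(z^3) = 8 * (-1) = -8

-8


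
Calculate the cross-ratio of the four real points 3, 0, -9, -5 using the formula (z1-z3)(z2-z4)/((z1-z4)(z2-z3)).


Step 1: (z1-z3)(z2-z4) = 12 * 5 = 60
Step 2: (z1-z4)(z2-z3) = 8 * 9 = 72
Step 3: Cross-ratio = 60/72 = 5/6

5/6


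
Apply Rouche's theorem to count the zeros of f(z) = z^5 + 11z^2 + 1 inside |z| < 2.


Step 1: On |z| = 2 the three terms have sizes |z^5| = 2^5 = 32, |11z^2| = 11*2^2 = 44, |1| = 1
Step 2: The dominant term is g(z) = 11z^2; let h(z) = z^5 + 1 so f = g + h
Step 3: On |z| = 2: |g| = 44 and |h| <= 32 + 1 = 33
Step 4: Since 44 > 33, |h| < |g| on |z| = 2, so by Rouche f has the same number of zeros as g inside |z| < 2
Step 5: g(z) = 11z^2 has 2 zeros (at the origin, multiplicity 2) inside |z| < 2. Answer = 2

2


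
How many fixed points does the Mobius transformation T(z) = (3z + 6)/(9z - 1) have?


Step 1: Fixed points satisfy T(z) = z
Step 2: 9z^2 - 4z - 6 = 0
Step 3: Discriminant = (-4)^2 - 4*9*(-6) = 232
Step 4: Number of fixed points = 2

2


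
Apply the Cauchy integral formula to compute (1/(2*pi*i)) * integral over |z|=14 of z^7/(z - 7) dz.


Step 1: f(z) = z^7, a = 7 is inside |z| = 14
Step 2: By Cauchy integral formula: (1/(2pi*i)) * integral = f(a)
Step 3: f(7) = 7^7 = 823543

823543


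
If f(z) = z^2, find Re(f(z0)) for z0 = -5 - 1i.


Step 1: z0 = -5 - 1i
Step 2: z0^2 = (-5)^2 - (-1)^2 + 10i
Step 3: real part = 25 - 1 = 24

24


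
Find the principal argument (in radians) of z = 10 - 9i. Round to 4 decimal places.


Step 1: z = 10 - 9i
Step 2: arg(z) = atan2(-9, 10)
Step 3: arg(z) = -0.7328

-0.7328


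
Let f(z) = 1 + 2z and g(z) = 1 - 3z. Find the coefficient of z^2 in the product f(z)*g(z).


Step 1: z^2 term in f*g comes from: (1)*(0) + (2z)*(-3z) + (0)*(1)
Step 2: = 0 - 6 + 0
Step 3: = -6

-6


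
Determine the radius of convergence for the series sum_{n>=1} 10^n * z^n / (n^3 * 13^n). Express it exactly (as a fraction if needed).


Step 1: General term a_n = 10^n / (n^3 * 13^n)
Step 2: By the root test, |a_n|^(1/n) = 10 / (n^(3/n) * 13) -> 10/13 as n -> infinity (since n^(3/n) -> 1)
Step 3: R = 1/lim|a_n|^(1/n) = 13/10

13/10


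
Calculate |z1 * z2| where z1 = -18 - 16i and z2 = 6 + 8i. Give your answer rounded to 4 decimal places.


Step 1: |z1| = sqrt((-18)^2 + (-16)^2) = sqrt(580)
Step 2: |z2| = sqrt(6^2 + 8^2) = sqrt(100)
Step 3: |z1*z2| = |z1|*|z2| = sqrt(580) * sqrt(100) = sqrt(580 * 100) = sqrt(58000)
Step 4: = 240.8319

240.8319


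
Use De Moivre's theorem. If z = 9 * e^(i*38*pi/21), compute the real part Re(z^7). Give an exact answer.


Step 1: By De Moivre's theorem, z^7 = 9^7 * e^(i*7*38*pi/21) = 4782969 * (cos(38*pi/3) + i*sin(38*pi/3))
Step 2: |z|^7 = 9^7 = 4782969
Step 3: Reduce the angle mod 2*pi: 38*pi/3 - 12*pi = 2*pi/3
Step 4: cos(2*pi/3) = -1/2
Step 5: Re(z^7) = 4782969 * (-1/2) = -4782969/2

-4782969/2


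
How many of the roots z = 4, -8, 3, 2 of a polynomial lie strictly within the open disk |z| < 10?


Step 1: Check each root:
  z = 4: |4| = 4 < 10
  z = -8: |-8| = 8 < 10
  z = 3: |3| = 3 < 10
  z = 2: |2| = 2 < 10
Step 2: Count = 4

4


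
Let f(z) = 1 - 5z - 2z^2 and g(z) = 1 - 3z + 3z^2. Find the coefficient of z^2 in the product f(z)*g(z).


Step 1: z^2 term in f*g comes from: (1)*(3z^2) + (-5z)*(-3z) + (-2z^2)*(1)
Step 2: = 3 + 15 - 2
Step 3: = 16

16


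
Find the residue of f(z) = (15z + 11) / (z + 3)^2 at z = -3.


Step 1: Pole of order 2 at z = -3
Step 2: Res = lim d/dz [(z + 3)^2 * f(z)] as z -> -3
Step 3: (z + 3)^2 * f(z) = 15z + 11
Step 4: d/dz[15z + 11] = 15

15


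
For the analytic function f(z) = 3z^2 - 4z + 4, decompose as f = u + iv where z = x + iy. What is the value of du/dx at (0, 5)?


Step 1: f(z) = 3(x+iy)^2 - 4(x+iy) + 4
Step 2: u = 3(x^2 - y^2) - 4x + 4
Step 3: u_x = 6x - 4
Step 4: At (0, 5): u_x = 0 - 4 = -4

-4


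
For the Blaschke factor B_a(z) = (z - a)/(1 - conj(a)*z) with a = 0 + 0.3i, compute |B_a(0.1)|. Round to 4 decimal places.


Step 1: Numerator z0 - a = 0.1 - (0 + 0.3i) = 0.1 - 0.3i
Step 2: Denominator 1 - conj(a)*z0 = 1 - (0 - 0.3i)*0.1 = 1 + 0.03i
Step 3: |z0 - a|^2 = 0.1^2 + (-0.3)^2 = 0.1; |1 - conj(a)*z0|^2 = 1^2 + 0.03^2 = 1.0009
Step 4: |B_a(0.1)| = sqrt(0.1 / 1.0009) = sqrt(0.09991)
Step 5: = 0.3161

0.3161


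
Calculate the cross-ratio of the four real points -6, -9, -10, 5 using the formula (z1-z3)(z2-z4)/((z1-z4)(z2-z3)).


Step 1: (z1-z3)(z2-z4) = 4 * (-14) = -56
Step 2: (z1-z4)(z2-z3) = (-11) * 1 = -11
Step 3: Cross-ratio = 56/11 = 56/11

56/11


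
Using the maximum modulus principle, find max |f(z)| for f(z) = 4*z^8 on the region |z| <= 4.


Step 1: On |z| = 4, |f(z)| = 4 * |z|^8 = 4 * 4^8
Step 2: By maximum modulus principle, maximum is on boundary.
Step 3: Maximum = 4 * 65536 = 262144

262144


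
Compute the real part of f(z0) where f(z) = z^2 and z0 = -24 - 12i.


Step 1: z0 = -24 - 12i
Step 2: z0^2 = (-24)^2 - (-12)^2 + 576i
Step 3: real part = 576 - 144 = 432

432


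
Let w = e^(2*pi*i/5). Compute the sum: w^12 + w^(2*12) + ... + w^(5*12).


Step 1: The sum sum_{j=1}^{n} w^(k*j) equals n if n | k, else 0.
Step 2: Here n = 5, k = 12
Step 3: Does n divide k? 5 | 12 -> False
Step 4: Sum = 0

0


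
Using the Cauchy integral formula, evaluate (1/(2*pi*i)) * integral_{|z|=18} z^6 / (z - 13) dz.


Step 1: f(z) = z^6, a = 13 is inside |z| = 18
Step 2: By Cauchy integral formula: (1/(2pi*i)) * integral = f(a)
Step 3: f(13) = 13^6 = 4826809

4826809


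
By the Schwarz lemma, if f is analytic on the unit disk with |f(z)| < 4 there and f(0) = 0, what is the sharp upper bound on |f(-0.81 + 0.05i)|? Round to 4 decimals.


Step 1: g = f/4 maps D -> D with g(0) = 0, so by the Schwarz lemma |g(z)| <= |z|, i.e. |f(z)| <= 4|z|; this is sharp (f(z) = 4z).
Step 2: |z0|^2 = (-0.81)^2 + 0.05^2 = 0.6586
Step 3: |z0| = sqrt(0.6586) = 0.811542
Step 4: Best bound = 4 * |z0| = 4 * 0.811542 = 3.2462

3.2462


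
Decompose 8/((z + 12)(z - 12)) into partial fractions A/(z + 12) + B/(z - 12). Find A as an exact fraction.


Step 1: Multiply both sides by (z + 12) and set z = -12
Step 2: A = 8 / (-12 - 12)
Step 3: A = 8 / (-24)
Step 4: A = -1/3

-1/3


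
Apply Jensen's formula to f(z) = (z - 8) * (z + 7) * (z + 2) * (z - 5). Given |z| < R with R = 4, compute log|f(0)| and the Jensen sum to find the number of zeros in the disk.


Jensen's formula: (1/2pi)*integral log|f(Re^it)|dt = log|f(0)| + sum_{|a_k|<R} log(R/|a_k|)
Step 1: f(0) = (-8) * 7 * 2 * (-5) = 560
Step 2: log|f(0)| = log|8| + log|-7| + log|-2| + log|5| = 6.3279
Step 3: Zeros inside |z| < 4: -2
Step 4: Jensen sum = log(4/2) = 0.6931
Step 5: n(R) = number of terms in the Jensen sum = count of zeros inside |z| < 4 = 1

1


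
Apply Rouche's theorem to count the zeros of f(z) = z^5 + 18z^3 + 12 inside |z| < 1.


Step 1: On |z| = 1 the three terms have sizes |z^5| = 1^5 = 1, |18z^3| = 18*1^3 = 18, |12| = 12
Step 2: The dominant term is g(z) = 18z^3; let h(z) = z^5 + 12 so f = g + h
Step 3: On |z| = 1: |g| = 18 and |h| <= 1 + 12 = 13
Step 4: Since 18 > 13, |h| < |g| on |z| = 1, so by Rouche f has the same number of zeros as g inside |z| < 1
Step 5: g(z) = 18z^3 has 3 zeros (at the origin, multiplicity 3) inside |z| < 1. Answer = 3

3


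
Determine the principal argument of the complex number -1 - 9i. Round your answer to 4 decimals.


Step 1: z = -1 - 9i
Step 2: arg(z) = atan2(-9, -1)
Step 3: arg(z) = -1.6815

-1.6815


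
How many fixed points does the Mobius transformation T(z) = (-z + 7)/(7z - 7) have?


Step 1: Fixed points satisfy T(z) = z
Step 2: 7z^2 - 6z - 7 = 0
Step 3: Discriminant = (-6)^2 - 4*7*(-7) = 232
Step 4: Number of fixed points = 2

2


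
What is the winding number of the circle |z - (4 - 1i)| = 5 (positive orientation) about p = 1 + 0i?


Step 1: Center c = (4, -1), radius = 5
Step 2: |p - c|^2 = (-3)^2 + 1^2 = 10
Step 3: r^2 = 25
Step 4: |p-c| < r so winding number = 1

1


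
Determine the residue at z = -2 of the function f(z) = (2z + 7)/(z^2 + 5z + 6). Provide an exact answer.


Step 1: Q(z) = z^2 + 5z + 6 = (z + 2)(z + 3)
Step 2: Q'(z) = 2z + 5
Step 3: Q'(-2) = 1, P(-2) = 3
Step 4: Res = P(-2)/Q'(-2) = 3/1 = 3

3


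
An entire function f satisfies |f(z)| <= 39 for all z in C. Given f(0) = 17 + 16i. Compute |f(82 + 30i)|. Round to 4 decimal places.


Step 1: By Liouville's theorem, a bounded entire function is constant.
Step 2: f(z) = f(0) = 17 + 16i for all z.
Step 3: |f(w)| = |17 + 16i| = sqrt(289 + 256)
Step 4: = 23.3452

23.3452


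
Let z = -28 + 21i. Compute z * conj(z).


Step 1: conj(z) = -28 - 21i
Step 2: z * conj(z) = (-28)^2 + 21^2
Step 3: = 784 + 441 = 1225

1225


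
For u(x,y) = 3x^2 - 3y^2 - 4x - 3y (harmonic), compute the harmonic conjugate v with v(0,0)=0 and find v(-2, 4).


Step 1: v_x = -u_y = 6y + 3
Step 2: v_y = u_x = 6x - 4
Step 3: v = 6xy + 3x - 4y + C
Step 4: v(0,0) = 0 => C = 0
Step 5: v(-2, 4) = -70

-70


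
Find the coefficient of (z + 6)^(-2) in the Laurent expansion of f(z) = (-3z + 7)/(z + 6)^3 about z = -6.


Step 1: Write the numerator in powers of (z + 6): -3z + 7 = -3(z + 6) + (-3*(-6) + 7) = -3(z + 6) + 25
Step 2: Divide by (z + 6)^3: f(z) = 25(z + 6)^(-3) - 3(z + 6)^(-2)
Step 3: This finite sum is the Laurent series of f about z = -6.
Step 4: Coefficient of (z + 6)^(-2) = coefficient of (z + 6) in the re-centred numerator = -3

-3


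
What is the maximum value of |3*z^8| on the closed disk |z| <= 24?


Step 1: On |z| = 24, |f(z)| = 3 * |z|^8 = 3 * 24^8
Step 2: By maximum modulus principle, maximum is on boundary.
Step 3: Maximum = 3 * 110075314176 = 330225942528

330225942528


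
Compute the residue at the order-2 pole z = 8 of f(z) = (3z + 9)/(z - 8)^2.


Step 1: Pole of order 2 at z = 8
Step 2: Res = lim d/dz [(z - 8)^2 * f(z)] as z -> 8
Step 3: (z - 8)^2 * f(z) = 3z + 9
Step 4: d/dz[3z + 9] = 3

3


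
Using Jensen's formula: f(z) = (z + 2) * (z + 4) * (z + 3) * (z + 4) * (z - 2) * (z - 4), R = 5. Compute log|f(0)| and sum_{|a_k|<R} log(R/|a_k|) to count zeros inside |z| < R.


Jensen's formula: (1/2pi)*integral log|f(Re^it)|dt = log|f(0)| + sum_{|a_k|<R} log(R/|a_k|)
Step 1: f(0) = 2 * 4 * 3 * 4 * (-2) * (-4) = 768
Step 2: log|f(0)| = log|-2| + log|-4| + log|-3| + log|-4| + log|2| + log|4| = 6.6438
Step 3: Zeros inside |z| < 5: -2, -4, -3, -4, 2, 4
Step 4: Jensen sum = log(5/2) + log(5/4) + log(5/3) + log(5/4) + log(5/2) + log(5/4) = 3.0128
Step 5: n(R) = number of terms in the Jensen sum = count of zeros inside |z| < 5 = 6

6


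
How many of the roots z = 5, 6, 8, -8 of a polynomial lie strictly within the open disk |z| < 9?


Step 1: Check each root:
  z = 5: |5| = 5 < 9
  z = 6: |6| = 6 < 9
  z = 8: |8| = 8 < 9
  z = -8: |-8| = 8 < 9
Step 2: Count = 4

4


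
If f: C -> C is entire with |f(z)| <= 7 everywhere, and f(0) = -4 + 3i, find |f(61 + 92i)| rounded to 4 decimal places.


Step 1: By Liouville's theorem, a bounded entire function is constant.
Step 2: f(z) = f(0) = -4 + 3i for all z.
Step 3: |f(w)| = |-4 + 3i| = sqrt(16 + 9)
Step 4: = 5.0

5.0


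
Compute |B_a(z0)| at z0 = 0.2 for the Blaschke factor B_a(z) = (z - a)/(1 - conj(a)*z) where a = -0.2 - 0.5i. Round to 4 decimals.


Step 1: Numerator z0 - a = 0.2 - (-0.2 - 0.5i) = 0.4 + 0.5i
Step 2: Denominator 1 - conj(a)*z0 = 1 - (-0.2 + 0.5i)*0.2 = 1.04 - 0.1i
Step 3: |z0 - a|^2 = 0.4^2 + 0.5^2 = 0.41; |1 - conj(a)*z0|^2 = 1.04^2 + (-0.1)^2 = 1.0916
Step 4: |B_a(0.2)| = sqrt(0.41 / 1.0916) = sqrt(0.375595)
Step 5: = 0.6129

0.6129


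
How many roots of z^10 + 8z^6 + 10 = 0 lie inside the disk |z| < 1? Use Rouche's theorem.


Step 1: On |z| = 1 the three terms have sizes |z^10| = 1^10 = 1, |8z^6| = 8*1^6 = 8, |10| = 10
Step 2: The dominant term is g(z) = 10; let h(z) = z^10 + 8z^6 so f = g + h
Step 3: On |z| = 1: |g| = 10 and |h| <= 1 + 8 = 9
Step 4: Since 10 > 9, |h| < |g| on |z| = 1, so by Rouche f has the same number of zeros as g inside |z| < 1
Step 5: g(z) = 10 is a nonzero constant with no zeros inside |z| < 1. Answer = 0

0


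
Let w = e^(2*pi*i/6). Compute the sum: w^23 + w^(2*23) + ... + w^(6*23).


Step 1: The sum sum_{j=1}^{n} w^(k*j) equals n if n | k, else 0.
Step 2: Here n = 6, k = 23
Step 3: Does n divide k? 6 | 23 -> False
Step 4: Sum = 0

0


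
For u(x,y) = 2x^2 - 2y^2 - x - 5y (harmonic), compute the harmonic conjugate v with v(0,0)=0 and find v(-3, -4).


Step 1: v_x = -u_y = 4y + 5
Step 2: v_y = u_x = 4x - 1
Step 3: v = 4xy + 5x - y + C
Step 4: v(0,0) = 0 => C = 0
Step 5: v(-3, -4) = 37

37


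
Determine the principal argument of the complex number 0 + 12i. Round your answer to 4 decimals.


Step 1: z = 0 + 12i
Step 2: arg(z) = atan2(12, 0)
Step 3: arg(z) = 1.5708

1.5708


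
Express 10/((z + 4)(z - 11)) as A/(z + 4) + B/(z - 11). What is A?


Step 1: Multiply both sides by (z + 4) and set z = -4
Step 2: A = 10 / (-4 - 11)
Step 3: A = 10 / (-15)
Step 4: A = -2/3

-2/3


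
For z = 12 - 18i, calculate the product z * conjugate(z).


Step 1: conj(z) = 12 + 18i
Step 2: z * conj(z) = 12^2 + (-18)^2
Step 3: = 144 + 324 = 468

468


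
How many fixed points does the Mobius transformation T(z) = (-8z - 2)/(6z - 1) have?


Step 1: Fixed points satisfy T(z) = z
Step 2: 6z^2 + 7z + 2 = 0
Step 3: Discriminant = 7^2 - 4*6*2 = 1
Step 4: Number of fixed points = 2

2


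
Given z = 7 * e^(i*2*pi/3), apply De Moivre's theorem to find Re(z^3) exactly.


Step 1: By De Moivre's theorem, z^3 = 7^3 * e^(i*3*2*pi/3) = 343 * (cos(2*pi) + i*sin(2*pi))
Step 2: |z|^3 = 7^3 = 343
Step 3: Reduce the angle mod 2*pi: 2*pi - 2*pi = 0
Step 4: cos(0) = 1
Step 5: Re(z^3) = 343 * 1 = 343

343


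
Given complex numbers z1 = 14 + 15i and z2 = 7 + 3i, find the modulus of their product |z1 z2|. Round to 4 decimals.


Step 1: |z1| = sqrt(14^2 + 15^2) = sqrt(421)
Step 2: |z2| = sqrt(7^2 + 3^2) = sqrt(58)
Step 3: |z1*z2| = |z1|*|z2| = sqrt(421) * sqrt(58) = sqrt(421 * 58) = sqrt(24418)
Step 4: = 156.2626

156.2626


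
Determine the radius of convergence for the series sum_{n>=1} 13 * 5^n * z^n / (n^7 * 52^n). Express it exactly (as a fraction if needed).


Step 1: General term a_n = 13 * 5^n / (n^7 * 52^n)
Step 2: By the root test, |a_n|^(1/n) = 13^(1/n) * 5 / (n^(7/n) * 52) -> 5/52 as n -> infinity (since 13^(1/n) -> 1 and n^(7/n) -> 1)
Step 3: R = 1/lim|a_n|^(1/n) = 52/5

52/5


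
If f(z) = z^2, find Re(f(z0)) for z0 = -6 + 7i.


Step 1: z0 = -6 + 7i
Step 2: z0^2 = (-6)^2 - 7^2 - 84i
Step 3: real part = 36 - 49 = -13

-13


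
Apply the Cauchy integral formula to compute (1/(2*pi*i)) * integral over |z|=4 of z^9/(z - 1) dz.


Step 1: f(z) = z^9, a = 1 is inside |z| = 4
Step 2: By Cauchy integral formula: (1/(2pi*i)) * integral = f(a)
Step 3: f(1) = 1^9 = 1

1


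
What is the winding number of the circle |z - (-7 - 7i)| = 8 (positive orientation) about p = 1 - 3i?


Step 1: Center c = (-7, -7), radius = 8
Step 2: |p - c|^2 = 8^2 + 4^2 = 80
Step 3: r^2 = 64
Step 4: |p-c| > r so winding number = 0

0


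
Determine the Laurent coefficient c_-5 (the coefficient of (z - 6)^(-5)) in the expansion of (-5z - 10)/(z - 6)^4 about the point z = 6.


Step 1: Write the numerator in powers of (z - 6): -5z - 10 = -5(z - 6) + (-5*6 - 10) = -5(z - 6) - 40
Step 2: Divide by (z - 6)^4: f(z) = -40(z - 6)^(-4) - 5(z - 6)^(-3)
Step 3: This finite sum is the Laurent series of f about z = 6.
Step 4: Only the powers -4 and -3 appear, so the coefficient of (z - 6)^(-5) = 0

0


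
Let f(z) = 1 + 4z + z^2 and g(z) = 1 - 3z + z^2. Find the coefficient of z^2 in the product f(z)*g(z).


Step 1: z^2 term in f*g comes from: (1)*(z^2) + (4z)*(-3z) + (z^2)*(1)
Step 2: = 1 - 12 + 1
Step 3: = -10

-10


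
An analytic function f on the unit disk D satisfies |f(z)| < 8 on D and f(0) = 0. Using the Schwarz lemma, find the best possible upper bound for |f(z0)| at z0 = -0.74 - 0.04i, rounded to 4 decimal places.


Step 1: g = f/8 maps D -> D with g(0) = 0, so by the Schwarz lemma |g(z)| <= |z|, i.e. |f(z)| <= 8|z|; this is sharp (f(z) = 8z).
Step 2: |z0|^2 = (-0.74)^2 + (-0.04)^2 = 0.5492
Step 3: |z0| = sqrt(0.5492) = 0.74108
Step 4: Best bound = 8 * |z0| = 8 * 0.74108 = 5.9286

5.9286


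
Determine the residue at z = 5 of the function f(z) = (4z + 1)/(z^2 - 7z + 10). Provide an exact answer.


Step 1: Q(z) = z^2 - 7z + 10 = (z - 5)(z - 2)
Step 2: Q'(z) = 2z - 7
Step 3: Q'(5) = 3, P(5) = 21
Step 4: Res = P(5)/Q'(5) = 21/3 = 7

7


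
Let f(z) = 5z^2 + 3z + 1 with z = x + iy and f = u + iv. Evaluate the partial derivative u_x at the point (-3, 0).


Step 1: f(z) = 5(x+iy)^2 + 3(x+iy) + 1
Step 2: u = 5(x^2 - y^2) + 3x + 1
Step 3: u_x = 10x + 3
Step 4: At (-3, 0): u_x = -30 + 3 = -27

-27


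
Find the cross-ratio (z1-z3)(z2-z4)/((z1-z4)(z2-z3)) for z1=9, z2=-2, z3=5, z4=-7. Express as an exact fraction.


Step 1: (z1-z3)(z2-z4) = 4 * 5 = 20
Step 2: (z1-z4)(z2-z3) = 16 * (-7) = -112
Step 3: Cross-ratio = -20/112 = -5/28

-5/28


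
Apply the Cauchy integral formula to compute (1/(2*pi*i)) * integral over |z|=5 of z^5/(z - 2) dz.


Step 1: f(z) = z^5, a = 2 is inside |z| = 5
Step 2: By Cauchy integral formula: (1/(2pi*i)) * integral = f(a)
Step 3: f(2) = 2^5 = 32

32


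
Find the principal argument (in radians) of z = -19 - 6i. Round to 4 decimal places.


Step 1: z = -19 - 6i
Step 2: arg(z) = atan2(-6, -19)
Step 3: arg(z) = -2.8357

-2.8357


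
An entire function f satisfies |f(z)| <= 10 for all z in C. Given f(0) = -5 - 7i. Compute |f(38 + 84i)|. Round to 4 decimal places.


Step 1: By Liouville's theorem, a bounded entire function is constant.
Step 2: f(z) = f(0) = -5 - 7i for all z.
Step 3: |f(w)| = |-5 - 7i| = sqrt(25 + 49)
Step 4: = 8.6023

8.6023


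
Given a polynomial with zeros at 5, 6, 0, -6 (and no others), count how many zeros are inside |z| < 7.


Step 1: Check each root:
  z = 5: |5| = 5 < 7
  z = 6: |6| = 6 < 7
  z = 0: |0| = 0 < 7
  z = -6: |-6| = 6 < 7
Step 2: Count = 4

4


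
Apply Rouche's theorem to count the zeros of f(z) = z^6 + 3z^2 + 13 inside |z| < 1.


Step 1: On |z| = 1 the three terms have sizes |z^6| = 1^6 = 1, |3z^2| = 3*1^2 = 3, |13| = 13
Step 2: The dominant term is g(z) = 13; let h(z) = z^6 + 3z^2 so f = g + h
Step 3: On |z| = 1: |g| = 13 and |h| <= 1 + 3 = 4
Step 4: Since 13 > 4, |h| < |g| on |z| = 1, so by Rouche f has the same number of zeros as g inside |z| < 1
Step 5: g(z) = 13 is a nonzero constant with no zeros inside |z| < 1. Answer = 0

0


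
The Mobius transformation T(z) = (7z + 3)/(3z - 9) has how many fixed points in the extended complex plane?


Step 1: Fixed points satisfy T(z) = z
Step 2: 3z^2 - 16z - 3 = 0
Step 3: Discriminant = (-16)^2 - 4*3*(-3) = 292
Step 4: Number of fixed points = 2

2


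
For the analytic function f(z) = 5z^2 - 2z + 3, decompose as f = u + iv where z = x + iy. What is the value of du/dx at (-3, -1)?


Step 1: f(z) = 5(x+iy)^2 - 2(x+iy) + 3
Step 2: u = 5(x^2 - y^2) - 2x + 3
Step 3: u_x = 10x - 2
Step 4: At (-3, -1): u_x = -30 - 2 = -32

-32


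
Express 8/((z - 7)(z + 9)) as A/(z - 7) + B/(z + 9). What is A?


Step 1: Multiply both sides by (z - 7) and set z = 7
Step 2: A = 8 / (7 + 9)
Step 3: A = 8 / 16
Step 4: A = 1/2

1/2


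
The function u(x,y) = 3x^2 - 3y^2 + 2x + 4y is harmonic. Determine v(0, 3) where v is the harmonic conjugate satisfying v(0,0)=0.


Step 1: v_x = -u_y = 6y - 4
Step 2: v_y = u_x = 6x + 2
Step 3: v = 6xy - 4x + 2y + C
Step 4: v(0,0) = 0 => C = 0
Step 5: v(0, 3) = 6

6


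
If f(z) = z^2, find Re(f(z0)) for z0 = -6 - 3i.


Step 1: z0 = -6 - 3i
Step 2: z0^2 = (-6)^2 - (-3)^2 + 36i
Step 3: real part = 36 - 9 = 27

27


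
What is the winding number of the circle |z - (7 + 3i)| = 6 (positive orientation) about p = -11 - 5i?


Step 1: Center c = (7, 3), radius = 6
Step 2: |p - c|^2 = (-18)^2 + (-8)^2 = 388
Step 3: r^2 = 36
Step 4: |p-c| > r so winding number = 0

0


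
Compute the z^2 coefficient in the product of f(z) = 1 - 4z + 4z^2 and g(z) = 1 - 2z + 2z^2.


Step 1: z^2 term in f*g comes from: (1)*(2z^2) + (-4z)*(-2z) + (4z^2)*(1)
Step 2: = 2 + 8 + 4
Step 3: = 14

14


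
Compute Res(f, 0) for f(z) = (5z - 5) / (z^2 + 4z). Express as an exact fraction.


Step 1: Q(z) = z^2 + 4z = (z)(z + 4)
Step 2: Q'(z) = 2z + 4
Step 3: Q'(0) = 4, P(0) = -5
Step 4: Res = P(0)/Q'(0) = -5/4 = -5/4

-5/4


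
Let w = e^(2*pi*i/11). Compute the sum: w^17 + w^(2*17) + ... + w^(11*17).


Step 1: The sum sum_{j=1}^{n} w^(k*j) equals n if n | k, else 0.
Step 2: Here n = 11, k = 17
Step 3: Does n divide k? 11 | 17 -> False
Step 4: Sum = 0

0


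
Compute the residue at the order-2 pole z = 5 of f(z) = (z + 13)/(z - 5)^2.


Step 1: Pole of order 2 at z = 5
Step 2: Res = lim d/dz [(z - 5)^2 * f(z)] as z -> 5
Step 3: (z - 5)^2 * f(z) = z + 13
Step 4: d/dz[z + 13] = 1

1


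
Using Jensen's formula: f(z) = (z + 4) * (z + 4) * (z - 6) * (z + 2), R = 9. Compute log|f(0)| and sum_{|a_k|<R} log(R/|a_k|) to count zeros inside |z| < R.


Jensen's formula: (1/2pi)*integral log|f(Re^it)|dt = log|f(0)| + sum_{|a_k|<R} log(R/|a_k|)
Step 1: f(0) = 4 * 4 * (-6) * 2 = -192
Step 2: log|f(0)| = log|-4| + log|-4| + log|6| + log|-2| = 5.2575
Step 3: Zeros inside |z| < 9: -4, -4, 6, -2
Step 4: Jensen sum = log(9/4) + log(9/4) + log(9/6) + log(9/2) = 3.5314
Step 5: n(R) = number of terms in the Jensen sum = count of zeros inside |z| < 9 = 4

4


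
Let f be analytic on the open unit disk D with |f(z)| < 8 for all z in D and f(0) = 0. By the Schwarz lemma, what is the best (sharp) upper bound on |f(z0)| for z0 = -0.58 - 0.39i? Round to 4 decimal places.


Step 1: g = f/8 maps D -> D with g(0) = 0, so by the Schwarz lemma |g(z)| <= |z|, i.e. |f(z)| <= 8|z|; this is sharp (f(z) = 8z).
Step 2: |z0|^2 = (-0.58)^2 + (-0.39)^2 = 0.4885
Step 3: |z0| = sqrt(0.4885) = 0.698928
Step 4: Best bound = 8 * |z0| = 8 * 0.698928 = 5.5914

5.5914


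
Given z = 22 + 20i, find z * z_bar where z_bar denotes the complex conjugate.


Step 1: conj(z) = 22 - 20i
Step 2: z * conj(z) = 22^2 + 20^2
Step 3: = 484 + 400 = 884

884


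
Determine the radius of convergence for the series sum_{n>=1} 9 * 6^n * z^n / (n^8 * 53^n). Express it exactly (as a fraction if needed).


Step 1: General term a_n = 9 * 6^n / (n^8 * 53^n)
Step 2: By the root test, |a_n|^(1/n) = 9^(1/n) * 6 / (n^(8/n) * 53) -> 6/53 as n -> infinity (since 9^(1/n) -> 1 and n^(8/n) -> 1)
Step 3: R = 1/lim|a_n|^(1/n) = 53/6

53/6


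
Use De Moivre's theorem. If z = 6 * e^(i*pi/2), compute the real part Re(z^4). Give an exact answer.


Step 1: By De Moivre's theorem, z^4 = 6^4 * e^(i*4*pi/2) = 1296 * (cos(2*pi) + i*sin(2*pi))
Step 2: |z|^4 = 6^4 = 1296
Step 3: Reduce the angle mod 2*pi: 2*pi - 2*pi = 0
Step 4: cos(0) = 1
Step 5: Re(z^4) = 1296 * 1 = 1296

1296


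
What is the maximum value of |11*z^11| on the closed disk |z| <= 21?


Step 1: On |z| = 21, |f(z)| = 11 * |z|^11 = 11 * 21^11
Step 2: By maximum modulus principle, maximum is on boundary.
Step 3: Maximum = 11 * 350277500542221 = 3853052505964431

3853052505964431


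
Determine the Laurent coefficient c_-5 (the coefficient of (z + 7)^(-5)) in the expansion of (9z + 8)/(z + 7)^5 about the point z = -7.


Step 1: Write the numerator in powers of (z + 7): 9z + 8 = 9(z + 7) + (9*(-7) + 8) = 9(z + 7) - 55
Step 2: Divide by (z + 7)^5: f(z) = -55(z + 7)^(-5) + 9(z + 7)^(-4)
Step 3: This finite sum is the Laurent series of f about z = -7.
Step 4: Coefficient of (z + 7)^(-5) = 9*(-7) + 8 = -55

-55


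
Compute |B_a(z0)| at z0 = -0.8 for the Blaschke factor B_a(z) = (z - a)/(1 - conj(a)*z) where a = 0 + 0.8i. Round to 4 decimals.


Step 1: Numerator z0 - a = -0.8 - (0 + 0.8i) = -0.8 - 0.8i
Step 2: Denominator 1 - conj(a)*z0 = 1 - (0 - 0.8i)*(-0.8) = 1 - 0.64i
Step 3: |z0 - a|^2 = (-0.8)^2 + (-0.8)^2 = 1.28; |1 - conj(a)*z0|^2 = 1^2 + (-0.64)^2 = 1.4096
Step 4: |B_a(-0.8)| = sqrt(1.28 / 1.4096) = sqrt(0.908059)
Step 5: = 0.9529

0.9529


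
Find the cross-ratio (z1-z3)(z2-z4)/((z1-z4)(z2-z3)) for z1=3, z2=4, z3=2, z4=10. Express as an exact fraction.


Step 1: (z1-z3)(z2-z4) = 1 * (-6) = -6
Step 2: (z1-z4)(z2-z3) = (-7) * 2 = -14
Step 3: Cross-ratio = 6/14 = 3/7

3/7


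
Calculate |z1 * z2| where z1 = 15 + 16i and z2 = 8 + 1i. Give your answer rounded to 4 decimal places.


Step 1: |z1| = sqrt(15^2 + 16^2) = sqrt(481)
Step 2: |z2| = sqrt(8^2 + 1^2) = sqrt(65)
Step 3: |z1*z2| = |z1|*|z2| = sqrt(481) * sqrt(65) = sqrt(481 * 65) = sqrt(31265)
Step 4: = 176.8191

176.8191


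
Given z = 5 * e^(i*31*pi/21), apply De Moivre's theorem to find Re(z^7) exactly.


Step 1: By De Moivre's theorem, z^7 = 5^7 * e^(i*7*31*pi/21) = 78125 * (cos(31*pi/3) + i*sin(31*pi/3))
Step 2: |z|^7 = 5^7 = 78125
Step 3: Reduce the angle mod 2*pi: 31*pi/3 - 10*pi = pi/3
Step 4: cos(pi/3) = 1/2
Step 5: Re(z^7) = 78125 * 1/2 = 78125/2

78125/2


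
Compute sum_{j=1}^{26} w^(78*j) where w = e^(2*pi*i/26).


Step 1: The sum sum_{j=1}^{n} w^(k*j) equals n if n | k, else 0.
Step 2: Here n = 26, k = 78
Step 3: Does n divide k? 26 | 78 -> True
Step 4: Sum = 26

26


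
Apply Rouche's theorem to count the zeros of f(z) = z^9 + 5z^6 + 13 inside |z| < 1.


Step 1: On |z| = 1 the three terms have sizes |z^9| = 1^9 = 1, |5z^6| = 5*1^6 = 5, |13| = 13
Step 2: The dominant term is g(z) = 13; let h(z) = z^9 + 5z^6 so f = g + h
Step 3: On |z| = 1: |g| = 13 and |h| <= 1 + 5 = 6
Step 4: Since 13 > 6, |h| < |g| on |z| = 1, so by Rouche f has the same number of zeros as g inside |z| < 1
Step 5: g(z) = 13 is a nonzero constant with no zeros inside |z| < 1. Answer = 0

0


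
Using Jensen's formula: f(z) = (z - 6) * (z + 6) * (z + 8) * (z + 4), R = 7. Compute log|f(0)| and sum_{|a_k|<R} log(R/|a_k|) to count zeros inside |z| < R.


Jensen's formula: (1/2pi)*integral log|f(Re^it)|dt = log|f(0)| + sum_{|a_k|<R} log(R/|a_k|)
Step 1: f(0) = (-6) * 6 * 8 * 4 = -1152
Step 2: log|f(0)| = log|6| + log|-6| + log|-8| + log|-4| = 7.0493
Step 3: Zeros inside |z| < 7: 6, -6, -4
Step 4: Jensen sum = log(7/6) + log(7/6) + log(7/4) = 0.8679
Step 5: n(R) = number of terms in the Jensen sum = count of zeros inside |z| < 7 = 3

3


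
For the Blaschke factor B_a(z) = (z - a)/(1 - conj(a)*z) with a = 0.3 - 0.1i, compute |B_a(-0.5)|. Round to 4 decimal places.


Step 1: Numerator z0 - a = -0.5 - (0.3 - 0.1i) = -0.8 + 0.1i
Step 2: Denominator 1 - conj(a)*z0 = 1 - (0.3 + 0.1i)*(-0.5) = 1.15 + 0.05i
Step 3: |z0 - a|^2 = (-0.8)^2 + 0.1^2 = 0.65; |1 - conj(a)*z0|^2 = 1.15^2 + 0.05^2 = 1.325
Step 4: |B_a(-0.5)| = sqrt(0.65 / 1.325) = sqrt(0.490566)
Step 5: = 0.7004

0.7004


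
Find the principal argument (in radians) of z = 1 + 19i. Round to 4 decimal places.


Step 1: z = 1 + 19i
Step 2: arg(z) = atan2(19, 1)
Step 3: arg(z) = 1.5182

1.5182


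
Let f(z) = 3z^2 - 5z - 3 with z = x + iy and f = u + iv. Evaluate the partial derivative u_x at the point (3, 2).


Step 1: f(z) = 3(x+iy)^2 - 5(x+iy) - 3
Step 2: u = 3(x^2 - y^2) - 5x - 3
Step 3: u_x = 6x - 5
Step 4: At (3, 2): u_x = 18 - 5 = 13

13


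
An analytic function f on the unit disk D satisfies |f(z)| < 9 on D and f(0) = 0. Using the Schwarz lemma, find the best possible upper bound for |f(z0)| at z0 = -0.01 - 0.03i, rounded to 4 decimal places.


Step 1: g = f/9 maps D -> D with g(0) = 0, so by the Schwarz lemma |g(z)| <= |z|, i.e. |f(z)| <= 9|z|; this is sharp (f(z) = 9z).
Step 2: |z0|^2 = (-0.01)^2 + (-0.03)^2 = 0.001
Step 3: |z0| = sqrt(0.001) = 0.031623
Step 4: Best bound = 9 * |z0| = 9 * 0.031623 = 0.2846

0.2846


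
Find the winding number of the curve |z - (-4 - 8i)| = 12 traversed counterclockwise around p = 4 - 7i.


Step 1: Center c = (-4, -8), radius = 12
Step 2: |p - c|^2 = 8^2 + 1^2 = 65
Step 3: r^2 = 144
Step 4: |p-c| < r so winding number = 1

1


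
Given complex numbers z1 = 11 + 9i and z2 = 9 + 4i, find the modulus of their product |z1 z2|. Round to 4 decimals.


Step 1: |z1| = sqrt(11^2 + 9^2) = sqrt(202)
Step 2: |z2| = sqrt(9^2 + 4^2) = sqrt(97)
Step 3: |z1*z2| = |z1|*|z2| = sqrt(202) * sqrt(97) = sqrt(202 * 97) = sqrt(19594)
Step 4: = 139.9786

139.9786


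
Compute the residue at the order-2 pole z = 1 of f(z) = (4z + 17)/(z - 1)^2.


Step 1: Pole of order 2 at z = 1
Step 2: Res = lim d/dz [(z - 1)^2 * f(z)] as z -> 1
Step 3: (z - 1)^2 * f(z) = 4z + 17
Step 4: d/dz[4z + 17] = 4

4


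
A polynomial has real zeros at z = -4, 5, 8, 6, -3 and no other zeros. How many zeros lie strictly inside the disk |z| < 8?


Step 1: Check each root:
  z = -4: |-4| = 4 < 8
  z = 5: |5| = 5 < 8
  z = 8: |8| = 8 >= 8
  z = 6: |6| = 6 < 8
  z = -3: |-3| = 3 < 8
Step 2: Count = 4

4


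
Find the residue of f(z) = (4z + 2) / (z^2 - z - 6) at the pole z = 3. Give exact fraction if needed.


Step 1: Q(z) = z^2 - z - 6 = (z - 3)(z + 2)
Step 2: Q'(z) = 2z - 1
Step 3: Q'(3) = 5, P(3) = 14
Step 4: Res = P(3)/Q'(3) = 14/5 = 14/5

14/5


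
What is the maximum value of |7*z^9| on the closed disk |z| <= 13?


Step 1: On |z| = 13, |f(z)| = 7 * |z|^9 = 7 * 13^9
Step 2: By maximum modulus principle, maximum is on boundary.
Step 3: Maximum = 7 * 10604499373 = 74231495611

74231495611


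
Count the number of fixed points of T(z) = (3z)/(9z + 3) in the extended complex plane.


Step 1: Fixed points satisfy T(z) = z
Step 2: 9z^2 = 0
Step 3: Discriminant = 0^2 - 4*9*0 = 0
Step 4: Number of fixed points = 1

1
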